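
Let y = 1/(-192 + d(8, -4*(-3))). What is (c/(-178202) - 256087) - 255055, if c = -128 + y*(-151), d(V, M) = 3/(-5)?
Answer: -87716325074183/171608526 ≈ -5.1114e+5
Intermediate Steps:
d(V, M) = -⅗ (d(V, M) = 3*(-⅕) = -⅗)
y = -5/963 (y = 1/(-192 - ⅗) = 1/(-963/5) = -5/963 ≈ -0.0051921)
c = -122509/963 (c = -128 - 5/963*(-151) = -128 + 755/963 = -122509/963 ≈ -127.22)
(c/(-178202) - 256087) - 255055 = (-122509/963/(-178202) - 256087) - 255055 = (-122509/963*(-1/178202) - 256087) - 255055 = (122509/171608526 - 256087) - 255055 = -43946712475253/171608526 - 255055 = -87716325074183/171608526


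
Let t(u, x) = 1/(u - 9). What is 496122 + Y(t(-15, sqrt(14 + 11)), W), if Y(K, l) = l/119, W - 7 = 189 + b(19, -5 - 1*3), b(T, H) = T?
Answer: 59038733/119 ≈ 4.9612e+5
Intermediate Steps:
t(u, x) = 1/(-9 + u)
W = 215 (W = 7 + (189 + 19) = 7 + 208 = 215)
Y(K, l) = l/119 (Y(K, l) = l*(1/119) = l/119)
496122 + Y(t(-15, sqrt(14 + 11)), W) = 496122 + (1/119)*215 = 496122 + 215/119 = 59038733/119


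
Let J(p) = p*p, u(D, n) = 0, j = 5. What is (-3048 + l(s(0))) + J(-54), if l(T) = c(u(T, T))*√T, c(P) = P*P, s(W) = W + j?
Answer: -132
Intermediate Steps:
s(W) = 5 + W (s(W) = W + 5 = 5 + W)
c(P) = P²
J(p) = p²
l(T) = 0 (l(T) = 0²*√T = 0*√T = 0)
(-3048 + l(s(0))) + J(-54) = (-3048 + 0) + (-54)² = -3048 + 2916 = -132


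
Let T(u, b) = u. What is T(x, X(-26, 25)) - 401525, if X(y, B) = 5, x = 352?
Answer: -401173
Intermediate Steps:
T(x, X(-26, 25)) - 401525 = 352 - 401525 = -401173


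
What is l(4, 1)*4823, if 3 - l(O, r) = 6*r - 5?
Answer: 9646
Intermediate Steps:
l(O, r) = 8 - 6*r (l(O, r) = 3 - (6*r - 5) = 3 - (-5 + 6*r) = 3 + (5 - 6*r) = 8 - 6*r)
l(4, 1)*4823 = (8 - 6*1)*4823 = (8 - 6)*4823 = 2*4823 = 9646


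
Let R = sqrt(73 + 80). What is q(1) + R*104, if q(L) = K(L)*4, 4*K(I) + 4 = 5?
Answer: 1 + 312*sqrt(17) ≈ 1287.4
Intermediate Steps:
K(I) = 1/4 (K(I) = -1 + (1/4)*5 = -1 + 5/4 = 1/4)
R = 3*sqrt(17) (R = sqrt(153) = 3*sqrt(17) ≈ 12.369)
q(L) = 1 (q(L) = (1/4)*4 = 1)
q(1) + R*104 = 1 + (3*sqrt(17))*104 = 1 + 312*sqrt(17)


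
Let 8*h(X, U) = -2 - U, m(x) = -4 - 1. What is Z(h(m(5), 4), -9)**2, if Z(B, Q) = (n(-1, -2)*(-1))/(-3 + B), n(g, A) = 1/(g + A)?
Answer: 16/2025 ≈ 0.0079012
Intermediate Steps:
m(x) = -5
n(g, A) = 1/(A + g)
h(X, U) = -1/4 - U/8 (h(X, U) = (-2 - U)/8 = -1/4 - U/8)
Z(B, Q) = 1/(3*(-3 + B)) (Z(B, Q) = (-1/(-2 - 1))/(-3 + B) = (-1/(-3))/(-3 + B) = (-1/3*(-1))/(-3 + B) = 1/(3*(-3 + B)))
Z(h(m(5), 4), -9)**2 = (1/(3*(-3 + (-1/4 - 1/8*4))))**2 = (1/(3*(-3 + (-1/4 - 1/2))))**2 = (1/(3*(-3 - 3/4)))**2 = (1/(3*(-15/4)))**2 = ((1/3)*(-4/15))**2 = (-4/45)**2 = 16/2025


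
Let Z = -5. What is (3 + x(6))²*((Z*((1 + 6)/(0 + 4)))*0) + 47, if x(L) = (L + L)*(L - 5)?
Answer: 47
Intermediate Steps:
x(L) = 2*L*(-5 + L) (x(L) = (2*L)*(-5 + L) = 2*L*(-5 + L))
(3 + x(6))²*((Z*((1 + 6)/(0 + 4)))*0) + 47 = (3 + 2*6*(-5 + 6))²*(-5*(1 + 6)/(0 + 4)*0) + 47 = (3 + 2*6*1)²*(-35/4*0) + 47 = (3 + 12)²*(-35/4*0) + 47 = 15²*(-5*7/4*0) + 47 = 225*(-35/4*0) + 47 = 225*0 + 47 = 0 + 47 = 47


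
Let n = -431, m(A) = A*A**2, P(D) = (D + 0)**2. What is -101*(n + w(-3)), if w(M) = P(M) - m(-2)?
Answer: 41814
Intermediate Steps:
P(D) = D**2
m(A) = A**3
w(M) = 8 + M**2 (w(M) = M**2 - 1*(-2)**3 = M**2 - 1*(-8) = M**2 + 8 = 8 + M**2)
-101*(n + w(-3)) = -101*(-431 + (8 + (-3)**2)) = -101*(-431 + (8 + 9)) = -101*(-431 + 17) = -101*(-414) = 41814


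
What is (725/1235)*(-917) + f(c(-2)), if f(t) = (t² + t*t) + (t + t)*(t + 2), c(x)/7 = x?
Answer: 46851/247 ≈ 189.68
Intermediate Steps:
c(x) = 7*x
f(t) = 2*t² + 2*t*(2 + t) (f(t) = (t² + t²) + (2*t)*(2 + t) = 2*t² + 2*t*(2 + t))
(725/1235)*(-917) + f(c(-2)) = (725/1235)*(-917) + 4*(7*(-2))*(1 + 7*(-2)) = (725*(1/1235))*(-917) + 4*(-14)*(1 - 14) = (145/247)*(-917) + 4*(-14)*(-13) = -132965/247 + 728 = 46851/247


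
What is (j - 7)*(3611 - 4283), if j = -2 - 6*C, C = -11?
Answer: -38304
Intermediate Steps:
j = 64 (j = -2 - 6*(-11) = -2 + 66 = 64)
(j - 7)*(3611 - 4283) = (64 - 7)*(3611 - 4283) = 57*(-672) = -38304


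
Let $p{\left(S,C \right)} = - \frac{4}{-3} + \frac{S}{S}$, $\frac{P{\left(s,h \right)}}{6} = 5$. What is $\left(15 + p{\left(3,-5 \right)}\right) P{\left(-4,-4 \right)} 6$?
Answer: $3120$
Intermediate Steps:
$P{\left(s,h \right)} = 30$ ($P{\left(s,h \right)} = 6 \cdot 5 = 30$)
$p{\left(S,C \right)} = \frac{7}{3}$ ($p{\left(S,C \right)} = \left(-4\right) \left(- \frac{1}{3}\right) + 1 = \frac{4}{3} + 1 = \frac{7}{3}$)
$\left(15 + p{\left(3,-5 \right)}\right) P{\left(-4,-4 \right)} 6 = \left(15 + \frac{7}{3}\right) 30 \cdot 6 = \frac{52}{3} \cdot 180 = 3120$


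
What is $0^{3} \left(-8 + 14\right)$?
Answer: $0$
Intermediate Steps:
$0^{3} \left(-8 + 14\right) = 0 \cdot 6 = 0$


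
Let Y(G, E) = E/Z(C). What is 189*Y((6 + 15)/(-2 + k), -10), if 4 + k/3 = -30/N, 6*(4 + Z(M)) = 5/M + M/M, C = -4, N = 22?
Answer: 45360/97 ≈ 467.63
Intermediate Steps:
Z(M) = -23/6 + 5/(6*M) (Z(M) = -4 + (5/M + M/M)/6 = -4 + (5/M + 1)/6 = -4 + (1 + 5/M)/6 = -4 + (⅙ + 5/(6*M)) = -23/6 + 5/(6*M))
k = -177/11 (k = -12 + 3*(-30/22) = -12 + 3*(-30*1/22) = -12 + 3*(-15/11) = -12 - 45/11 = -177/11 ≈ -16.091)
Y(G, E) = -24*E/97 (Y(G, E) = E/(((⅙)*(5 - 23*(-4))/(-4))) = E/(((⅙)*(-¼)*(5 + 92))) = E/(((⅙)*(-¼)*97)) = E/(-97/24) = E*(-24/97) = -24*E/97)
189*Y((6 + 15)/(-2 + k), -10) = 189*(-24/97*(-10)) = 189*(240/97) = 45360/97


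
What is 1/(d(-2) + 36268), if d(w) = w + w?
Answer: 1/36264 ≈ 2.7576e-5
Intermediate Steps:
d(w) = 2*w
1/(d(-2) + 36268) = 1/(2*(-2) + 36268) = 1/(-4 + 36268) = 1/36264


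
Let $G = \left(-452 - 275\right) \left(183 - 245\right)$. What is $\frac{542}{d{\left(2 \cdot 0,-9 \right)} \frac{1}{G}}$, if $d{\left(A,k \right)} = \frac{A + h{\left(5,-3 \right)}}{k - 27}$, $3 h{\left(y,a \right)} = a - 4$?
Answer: $\frac{2638451664}{7} \approx 3.7692 \cdot 10^{8}$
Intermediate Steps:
$h{\left(y,a \right)} = - \frac{4}{3} + \frac{a}{3}$ ($h{\left(y,a \right)} = \frac{a - 4}{3} = \frac{-4 + a}{3} = - \frac{4}{3} + \frac{a}{3}$)
$d{\left(A,k \right)} = \frac{- \frac{7}{3} + A}{-27 + k}$ ($d{\left(A,k \right)} = \frac{A + \left(- \frac{4}{3} + \frac{1}{3} \left(-3\right)\right)}{k - 27} = \frac{A - \frac{7}{3}}{-27 + k} = \frac{- \frac{7}{3} + A}{-27 + k}$)
$G = 45074$ ($G = \left(-727\right) \left(-62\right) = 45074$)
$\frac{542}{d{\left(2 \cdot 0,-9 \right)} \frac{1}{G}} = \frac{542}{\frac{- \frac{7}{3} + 2 \cdot 0}{-27 - 9} \cdot \frac{1}{45074}} = \frac{542}{\frac{- \frac{7}{3} + 0}{-36} \cdot \frac{1}{45074}} = \frac{542}{\left(- \frac{1}{36}\right) \left(- \frac{7}{3}\right) \frac{1}{45074}} = \frac{542}{\frac{7}{108} \cdot \frac{1}{45074}} = \frac{542}{\frac{7}{4867992}} = 542 \cdot \frac{4867992}{7} = \frac{2638451664}{7}$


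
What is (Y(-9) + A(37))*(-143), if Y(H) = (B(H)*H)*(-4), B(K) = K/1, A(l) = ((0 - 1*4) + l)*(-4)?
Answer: 65208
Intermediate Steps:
A(l) = 16 - 4*l (A(l) = ((0 - 4) + l)*(-4) = (-4 + l)*(-4) = 16 - 4*l)
B(K) = K (B(K) = K*1 = K)
Y(H) = -4*H**2 (Y(H) = (H*H)*(-4) = H**2*(-4) = -4*H**2)
(Y(-9) + A(37))*(-143) = (-4*(-9)**2 + (16 - 4*37))*(-143) = (-4*81 + (16 - 148))*(-143) = (-324 - 132)*(-143) = -456*(-143) = 65208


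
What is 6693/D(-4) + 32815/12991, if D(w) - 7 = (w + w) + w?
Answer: -86784688/64955 ≈ -1336.1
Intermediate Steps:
D(w) = 7 + 3*w (D(w) = 7 + ((w + w) + w) = 7 + (2*w + w) = 7 + 3*w)
6693/D(-4) + 32815/12991 = 6693/(7 + 3*(-4)) + 32815/12991 = 6693/(7 - 12) + 32815*(1/12991) = 6693/(-5) + 32815/12991 = 6693*(-1/5) + 32815/12991 = -6693/5 + 32815/12991 = -86784688/64955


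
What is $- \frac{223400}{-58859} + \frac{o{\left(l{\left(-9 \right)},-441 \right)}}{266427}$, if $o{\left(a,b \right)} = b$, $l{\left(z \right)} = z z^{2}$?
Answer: $\frac{944346587}{248914711} \approx 3.7939$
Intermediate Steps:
$l{\left(z \right)} = z^{3}$
$- \frac{223400}{-58859} + \frac{o{\left(l{\left(-9 \right)},-441 \right)}}{266427} = - \frac{223400}{-58859} - \frac{441}{266427} = \left(-223400\right) \left(- \frac{1}{58859}\right) - \frac{7}{4229} = \frac{223400}{58859} - \frac{7}{4229} = \frac{944346587}{248914711}$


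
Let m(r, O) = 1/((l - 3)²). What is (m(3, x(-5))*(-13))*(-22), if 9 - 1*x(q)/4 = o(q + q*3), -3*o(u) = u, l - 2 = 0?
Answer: 286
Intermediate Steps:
l = 2 (l = 2 + 0 = 2)
o(u) = -u/3
x(q) = 36 + 16*q/3 (x(q) = 36 - (-4)*(q + q*3)/3 = 36 - (-4)*(q + 3*q)/3 = 36 - (-4)*4*q/3 = 36 - (-16)*q/3 = 36 + 16*q/3)
m(r, O) = 1 (m(r, O) = 1/((2 - 3)²) = 1/((-1)²) = 1/1 = 1)
(m(3, x(-5))*(-13))*(-22) = (1*(-13))*(-22) = -13*(-22) = 286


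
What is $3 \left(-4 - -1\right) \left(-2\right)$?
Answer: $18$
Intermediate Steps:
$3 \left(-4 - -1\right) \left(-2\right) = 3 \left(-4 + 1\right) \left(-2\right) = 3 \left(-3\right) \left(-2\right) = \left(-9\right) \left(-2\right) = 18$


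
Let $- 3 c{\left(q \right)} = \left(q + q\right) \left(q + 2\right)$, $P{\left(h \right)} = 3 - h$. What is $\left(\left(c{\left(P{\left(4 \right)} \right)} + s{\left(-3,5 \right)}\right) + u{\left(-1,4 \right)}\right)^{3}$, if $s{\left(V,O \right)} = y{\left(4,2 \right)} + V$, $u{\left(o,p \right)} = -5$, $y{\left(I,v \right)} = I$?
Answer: $- \frac{1000}{27} \approx -37.037$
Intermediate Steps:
$c{\left(q \right)} = - \frac{2 q \left(2 + q\right)}{3}$ ($c{\left(q \right)} = - \frac{\left(q + q\right) \left(q + 2\right)}{3} = - \frac{2 q \left(2 + q\right)}{3}$)
$s{\left(V,O \right)} = 4 + V$
$\left(\left(c{\left(P{\left(4 \right)} \right)} + s{\left(-3,5 \right)}\right) + u{\left(-1,4 \right)}\right)^{3} = \left(\left(- \frac{2 \left(3 - 4\right) \left(2 + \left(3 - 4\right)\right)}{3} + \left(4 - 3\right)\right) - 5\right)^{3} = \left(\left(- \frac{2 \left(3 - 4\right) \left(2 + \left(3 - 4\right)\right)}{3} + 1\right) - 5\right)^{3} = \left(\left(\left(- \frac{2}{3}\right) \left(-1\right) \left(2 - 1\right) + 1\right) - 5\right)^{3} = \left(\left(\left(- \frac{2}{3}\right) \left(-1\right) 1 + 1\right) - 5\right)^{3} = \left(\left(\frac{2}{3} + 1\right) - 5\right)^{3} = \left(\frac{5}{3} - 5\right)^{3} = \left(- \frac{10}{3}\right)^{3} = - \frac{1000}{27}$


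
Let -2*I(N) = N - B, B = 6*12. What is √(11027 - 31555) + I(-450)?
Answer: 261 + 4*I*√1283 ≈ 261.0 + 143.28*I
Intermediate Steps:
B = 72
I(N) = 36 - N/2 (I(N) = -(N - 1*72)/2 = -(N - 72)/2 = -(-72 + N)/2 = 36 - N/2)
√(11027 - 31555) + I(-450) = √(11027 - 31555) + (36 - ½*(-450)) = √(-20528) + (36 + 225) = 4*I*√1283 + 261 = 261 + 4*I*√1283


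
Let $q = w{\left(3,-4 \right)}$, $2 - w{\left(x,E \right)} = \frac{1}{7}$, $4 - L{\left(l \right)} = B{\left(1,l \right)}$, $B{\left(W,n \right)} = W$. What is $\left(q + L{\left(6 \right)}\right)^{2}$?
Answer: $\frac{1156}{49} \approx 23.592$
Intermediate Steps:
$L{\left(l \right)} = 3$ ($L{\left(l \right)} = 4 - 1 = 3$)
$w{\left(x,E \right)} = \frac{13}{7}$ ($w{\left(x,E \right)} = 2 - \frac{1}{7} = \frac{13}{7}$)
$q = \frac{13}{7} \approx 1.8571$
$\left(q + L{\left(6 \right)}\right)^{2} = \left(\frac{13}{7} + 3\right)^{2} = \left(\frac{34}{7}\right)^{2} = \frac{1156}{49}$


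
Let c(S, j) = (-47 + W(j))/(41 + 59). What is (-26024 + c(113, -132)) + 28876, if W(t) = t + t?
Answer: 284889/100 ≈ 2848.9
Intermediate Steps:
W(t) = 2*t
c(S, j) = -47/100 + j/50 (c(S, j) = (-47 + 2*j)/(41 + 59) = (-47 + 2*j)/100 = (-47 + 2*j)*(1/100) = -47/100 + j/50)
(-26024 + c(113, -132)) + 28876 = (-26024 + (-47/100 + (1/50)*(-132))) + 28876 = (-26024 + (-47/100 - 66/25)) + 28876 = (-26024 - 311/100) + 28876 = -2602711/100 + 28876 = 284889/100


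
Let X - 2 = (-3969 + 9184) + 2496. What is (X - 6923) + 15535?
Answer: 16325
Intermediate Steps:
X = 7713 (X = 2 + ((-3969 + 9184) + 2496) = 2 + (5215 + 2496) = 2 + 7711 = 7713)
(X - 6923) + 15535 = (7713 - 6923) + 15535 = 790 + 15535 = 16325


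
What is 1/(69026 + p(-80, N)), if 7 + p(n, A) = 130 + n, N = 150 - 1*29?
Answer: 1/69069 ≈ 1.4478e-5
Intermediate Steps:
N = 121 (N = 150 - 29 = 121)
p(n, A) = 123 + n (p(n, A) = -7 + (130 + n) = 123 + n)
1/(69026 + p(-80, N)) = 1/(69026 + (123 - 80)) = 1/(69026 + 43) = 1/69069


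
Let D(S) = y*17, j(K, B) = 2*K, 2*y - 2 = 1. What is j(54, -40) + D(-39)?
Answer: 267/2 ≈ 133.50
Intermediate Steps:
y = 3/2 (y = 1 + (½)*1 = 1 + ½ = 3/2 ≈ 1.5000)
D(S) = 51/2 (D(S) = (3/2)*17 = 51/2)
j(54, -40) + D(-39) = 2*54 + 51/2 = 108 + 51/2 = 267/2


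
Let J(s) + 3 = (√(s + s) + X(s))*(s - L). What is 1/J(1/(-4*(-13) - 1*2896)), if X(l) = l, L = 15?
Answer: -195918481244592/597074031907057 + 2070339012576*I*√158/597074031907057 ≈ -0.32813 + 0.043585*I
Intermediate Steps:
J(s) = -3 + (-15 + s)*(s + √2*√s) (J(s) = -3 + (√(s + s) + s)*(s - 1*15) = -3 + (√(2*s) + s)*(s - 15) = -3 + (√2*√s + s)*(-15 + s) = -3 + (s + √2*√s)*(-15 + s) = -3 + (-15 + s)*(s + √2*√s))
1/J(1/(-4*(-13) - 1*2896)) = 1/(-3 + (1/(-4*(-13) - 1*2896))² - 15/(-4*(-13) - 1*2896) + √2*(1/(-4*(-13) - 1*2896))^(3/2) - 15*√2*√(1/(-4*(-13) - 1*2896))) = 1/(-3 + (1/(52 - 2896))² - 15/(52 - 2896) + √2*(1/(52 - 2896))^(3/2) - 15*√2*√(1/(52 - 2896))) = 1/(-3 + (1/(-2844))² - 15/(-2844) + √2*(1/(-2844))^(3/2) - 15*√2*√(1/(-2844))) = 1/(-3 + (-1/2844)² - 15*(-1/2844) + √2*(-1/2844)^(3/2) - 15*√2*√(-1/2844)) = 1/(-3 + 1/8088336 + 5/948 + √2*(-I*√79/1348056) - 15*√2*I*√79/474) = 1/(-3 + 1/8088336 + 5/948 - I*√158/1348056 - 5*I*√158/158) = 1/(-24222347/8088336 - 42661*I*√158/1348056)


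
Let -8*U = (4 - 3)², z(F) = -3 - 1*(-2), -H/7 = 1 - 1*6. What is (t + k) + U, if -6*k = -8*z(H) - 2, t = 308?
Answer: 2455/8 ≈ 306.88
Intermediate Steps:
H = 35 (H = -7*(1 - 1*6) = -7*(1 - 6) = -7*(-5) = 35)
z(F) = -1 (z(F) = -3 + 2 = -1)
k = -1 (k = -(-8*(-1) - 2)/6 = -(8 - 2)/6 = -⅙*6 = -1)
U = -⅛ (U = -(4 - 3)²/8 = -⅛*1² = -⅛*1 = -⅛ ≈ -0.12500)
(t + k) + U = (308 - 1) - ⅛ = 307 - ⅛ = 2455/8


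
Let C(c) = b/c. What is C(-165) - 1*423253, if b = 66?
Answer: -2116267/5 ≈ -4.2325e+5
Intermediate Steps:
C(c) = 66/c
C(-165) - 1*423253 = 66/(-165) - 1*423253 = 66*(-1/165) - 423253 = -⅖ - 423253 = -2116267/5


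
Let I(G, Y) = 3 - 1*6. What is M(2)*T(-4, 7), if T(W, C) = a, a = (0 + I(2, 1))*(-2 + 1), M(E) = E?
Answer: 6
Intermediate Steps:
I(G, Y) = -3 (I(G, Y) = 3 - 6 = -3)
a = 3 (a = (0 - 3)*(-2 + 1) = -3*(-1) = 3)
T(W, C) = 3
M(2)*T(-4, 7) = 2*3 = 6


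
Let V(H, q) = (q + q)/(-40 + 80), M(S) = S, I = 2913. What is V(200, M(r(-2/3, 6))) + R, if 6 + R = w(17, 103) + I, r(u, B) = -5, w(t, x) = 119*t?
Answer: 19719/4 ≈ 4929.8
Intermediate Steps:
V(H, q) = q/20 (V(H, q) = (2*q)/40 = (2*q)*(1/40) = q/20)
R = 4930 (R = -6 + (119*17 + 2913) = -6 + (2023 + 2913) = -6 + 4936 = 4930)
V(200, M(r(-2/3, 6))) + R = (1/20)*(-5) + 4930 = -¼ + 4930 = 19719/4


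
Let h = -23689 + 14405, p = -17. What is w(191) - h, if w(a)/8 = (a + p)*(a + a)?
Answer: 541028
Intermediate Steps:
h = -9284
w(a) = 16*a*(-17 + a) (w(a) = 8*((a - 17)*(a + a)) = 8*((-17 + a)*(2*a)) = 8*(2*a*(-17 + a)) = 16*a*(-17 + a))
w(191) - h = 16*191*(-17 + 191) - 1*(-9284) = 16*191*174 + 9284 = 531744 + 9284 = 541028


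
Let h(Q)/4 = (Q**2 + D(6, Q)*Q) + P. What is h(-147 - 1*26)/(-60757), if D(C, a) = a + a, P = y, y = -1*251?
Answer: -358144/60757 ≈ -5.8947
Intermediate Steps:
y = -251
P = -251
D(C, a) = 2*a
h(Q) = -1004 + 12*Q**2 (h(Q) = 4*((Q**2 + (2*Q)*Q) - 251) = 4*((Q**2 + 2*Q**2) - 251) = 4*(3*Q**2 - 251) = 4*(-251 + 3*Q**2) = -1004 + 12*Q**2)
h(-147 - 1*26)/(-60757) = (-1004 + 12*(-147 - 1*26)**2)/(-60757) = (-1004 + 12*(-147 - 26)**2)*(-1/60757) = (-1004 + 12*(-173)**2)*(-1/60757) = (-1004 + 12*29929)*(-1/60757) = (-1004 + 359148)*(-1/60757) = 358144*(-1/60757) = -358144/60757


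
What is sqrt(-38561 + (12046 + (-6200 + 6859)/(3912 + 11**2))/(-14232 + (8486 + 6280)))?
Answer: 3*I*sqrt(2206724356576430)/717874 ≈ 196.31*I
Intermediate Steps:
sqrt(-38561 + (12046 + (-6200 + 6859)/(3912 + 11**2))/(-14232 + (8486 + 6280))) = sqrt(-38561 + (12046 + 659/(3912 + 121))/(-14232 + 14766)) = sqrt(-38561 + (12046 + 659/4033)/534) = sqrt(-38561 + (12046 + 659*(1/4033))*(1/534)) = sqrt(-38561 + (12046 + 659/4033)*(1/534)) = sqrt(-38561 + (48582177/4033)*(1/534)) = sqrt(-38561 + 16194059/717874) = sqrt(-27665745255/717874) = 3*I*sqrt(2206724356576430)/717874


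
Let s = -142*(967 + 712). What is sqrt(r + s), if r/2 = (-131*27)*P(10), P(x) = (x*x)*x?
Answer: I*sqrt(7312418) ≈ 2704.1*I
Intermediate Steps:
P(x) = x**3 (P(x) = x**2*x = x**3)
s = -238418 (s = -142*1679 = -238418)
r = -7074000 (r = 2*(-131*27*10**3) = 2*(-3537*1000) = 2*(-3537000) = -7074000)
sqrt(r + s) = sqrt(-7074000 - 238418) = sqrt(-7312418) = I*sqrt(7312418)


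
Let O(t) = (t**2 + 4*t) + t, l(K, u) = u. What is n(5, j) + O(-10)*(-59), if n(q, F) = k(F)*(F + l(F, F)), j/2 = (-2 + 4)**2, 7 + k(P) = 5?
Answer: -2982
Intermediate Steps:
k(P) = -2 (k(P) = -7 + 5 = -2)
j = 8 (j = 2*(-2 + 4)**2 = 2*2**2 = 2*4 = 8)
O(t) = t**2 + 5*t
n(q, F) = -4*F (n(q, F) = -2*(F + F) = -4*F)
n(5, j) + O(-10)*(-59) = -4*8 - 10*(5 - 10)*(-59) = -32 - 10*(-5)*(-59) = -32 + 50*(-59) = -32 - 2950 = -2982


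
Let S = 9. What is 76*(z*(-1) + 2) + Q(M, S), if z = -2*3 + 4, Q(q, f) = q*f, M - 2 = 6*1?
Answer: 376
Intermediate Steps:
M = 8 (M = 2 + 6*1 = 2 + 6 = 8)
Q(q, f) = f*q
z = -2 (z = -6 + 4 = -2)
76*(z*(-1) + 2) + Q(M, S) = 76*(-2*(-1) + 2) + 9*8 = 76*(2 + 2) + 72 = 76*4 + 72 = 304 + 72 = 376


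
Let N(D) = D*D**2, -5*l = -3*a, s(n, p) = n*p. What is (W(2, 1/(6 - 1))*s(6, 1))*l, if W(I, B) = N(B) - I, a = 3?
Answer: -13446/625 ≈ -21.514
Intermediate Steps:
l = 9/5 (l = -(-3)*3/5 = -1/5*(-9) = 9/5 ≈ 1.8000)
N(D) = D**3
W(I, B) = B**3 - I
(W(2, 1/(6 - 1))*s(6, 1))*l = (((1/(6 - 1))**3 - 1*2)*(6*1))*(9/5) = (((1/5)**3 - 2)*6)*(9/5) = ((1/125 - 2)*6)*(9/5) = -249/125*6*(9/5) = -1494/125*9/5 = -13446/625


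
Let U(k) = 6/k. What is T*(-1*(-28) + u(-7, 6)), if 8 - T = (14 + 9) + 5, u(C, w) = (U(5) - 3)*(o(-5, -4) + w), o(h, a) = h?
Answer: -524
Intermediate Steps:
u(C, w) = 9 - 9*w/5 (u(C, w) = (6/5 - 3)*(-5 + w) = -9*(-5 + w)/5 = 9 - 9*w/5)
T = -20 (T = 8 - ((14 + 9) + 5) = 8 - (23 + 5) = 8 - 1*28 = 8 - 28 = -20)
T*(-1*(-28) + u(-7, 6)) = -20*(-1*(-28) + (9 - 9/5*6)) = -20*(28 + (9 - 54/5)) = -20*(28 - 9/5) = -20*131/5 = -524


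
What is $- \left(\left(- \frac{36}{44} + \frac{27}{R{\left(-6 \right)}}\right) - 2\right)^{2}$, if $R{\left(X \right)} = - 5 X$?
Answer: $- \frac{44521}{12100} \approx -3.6794$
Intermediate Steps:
$- \left(\left(- \frac{36}{44} + \frac{27}{R{\left(-6 \right)}}\right) - 2\right)^{2} = - \left(\left(- \frac{36}{44} + \frac{27}{\left(-5\right) \left(-6\right)}\right) - 2\right)^{2} = - \left(\left(\left(-36\right) \frac{1}{44} + \frac{27}{30}\right) - 2\right)^{2} = - \left(\left(- \frac{9}{11} + 27 \cdot \frac{1}{30}\right) - 2\right)^{2} = - \left(\left(- \frac{9}{11} + \frac{9}{10}\right) - 2\right)^{2} = - \left(\frac{9}{110} - 2\right)^{2} = - \left(- \frac{211}{110}\right)^{2} = \left(-1\right) \frac{44521}{12100} = - \frac{44521}{12100}$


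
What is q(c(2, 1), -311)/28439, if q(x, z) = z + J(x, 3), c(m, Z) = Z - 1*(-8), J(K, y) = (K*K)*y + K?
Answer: -59/28439 ≈ -0.0020746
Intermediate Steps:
J(K, y) = K + y*K**2 (J(K, y) = K**2*y + K = y*K**2 + K = K + y*K**2)
c(m, Z) = 8 + Z (c(m, Z) = Z + 8 = 8 + Z)
q(x, z) = z + x*(1 + 3*x) (q(x, z) = z + x*(1 + x*3) = z + x*(1 + 3*x))
q(c(2, 1), -311)/28439 = (-311 + (8 + 1)*(1 + 3*(8 + 1)))/28439 = (-311 + 9*(1 + 3*9))*(1/28439) = (-311 + 9*(1 + 27))*(1/28439) = (-311 + 9*28)*(1/28439) = (-311 + 252)*(1/28439) = -59*1/28439 = -59/28439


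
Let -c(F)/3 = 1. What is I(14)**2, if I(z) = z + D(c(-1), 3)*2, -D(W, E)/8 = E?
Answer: 1156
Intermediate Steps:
c(F) = -3 (c(F) = -3*1 = -3)
D(W, E) = -8*E
I(z) = -48 + z (I(z) = z - 8*3*2 = z - 24*2 = z - 48 = -48 + z)
I(14)**2 = (-48 + 14)**2 = (-34)**2 = 1156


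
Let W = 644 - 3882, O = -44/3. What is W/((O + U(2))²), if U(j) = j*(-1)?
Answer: -14571/1250 ≈ -11.657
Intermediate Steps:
U(j) = -j
O = -44/3 (O = -44*⅓ = -44/3 ≈ -14.667)
W = -3238
W/((O + U(2))²) = -3238/(-44/3 - 1*2)² = -3238/(-44/3 - 2)² = -3238/((-50/3)²) = -3238/2500/9 = -3238*9/2500 = -14571/1250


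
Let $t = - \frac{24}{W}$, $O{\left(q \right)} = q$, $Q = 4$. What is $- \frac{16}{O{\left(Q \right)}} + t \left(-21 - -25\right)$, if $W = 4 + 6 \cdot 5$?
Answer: $- \frac{116}{17} \approx -6.8235$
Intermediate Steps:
$W = 34$ ($W = 4 + 30 = 34$)
$t = - \frac{12}{17}$ ($t = - \frac{24}{34} = \left(-24\right) \frac{1}{34} = - \frac{12}{17} \approx -0.70588$)
$- \frac{16}{O{\left(Q \right)}} + t \left(-21 - -25\right) = - \frac{16}{4} - \frac{12 \left(-21 - -25\right)}{17} = \left(-16\right) \frac{1}{4} - \frac{12 \left(-21 + 25\right)}{17} = -4 - \frac{48}{17} = - \frac{116}{17}$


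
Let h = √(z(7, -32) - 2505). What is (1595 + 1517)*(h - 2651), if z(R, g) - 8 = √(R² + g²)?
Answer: -8249912 + 3112*I*√(2497 - √1073) ≈ -8.2499e+6 + 1.5448e+5*I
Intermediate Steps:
z(R, g) = 8 + √(R² + g²)
h = √(-2497 + √1073) (h = √((8 + √(7² + (-32)²)) - 2505) = √((8 + √(49 + 1024)) - 2505) = √((8 + √1073) - 2505) = √(-2497 + √1073) ≈ 49.641*I)
(1595 + 1517)*(h - 2651) = (1595 + 1517)*(√(-2497 + √1073) - 2651) = 3112*(-2651 + √(-2497 + √1073)) = -8249912 + 3112*√(-2497 + √1073)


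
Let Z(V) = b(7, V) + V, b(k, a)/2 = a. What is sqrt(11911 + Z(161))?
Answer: sqrt(12394) ≈ 111.33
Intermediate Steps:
b(k, a) = 2*a
Z(V) = 3*V (Z(V) = 2*V + V = 3*V)
sqrt(11911 + Z(161)) = sqrt(11911 + 3*161) = sqrt(11911 + 483) = sqrt(12394)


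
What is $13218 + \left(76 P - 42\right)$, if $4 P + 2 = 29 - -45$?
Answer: $14544$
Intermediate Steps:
$P = 18$ ($P = - \frac{1}{2} + \frac{29 - -45}{4} = - \frac{1}{2} + \frac{29 + 45}{4} = - \frac{1}{2} + \frac{1}{4} \cdot 74 = - \frac{1}{2} + \frac{37}{2} = 18$)
$13218 + \left(76 P - 42\right) = 13218 + \left(76 \cdot 18 - 42\right) = 13218 + \left(1368 - 42\right) = 13218 + 1326 = 14544$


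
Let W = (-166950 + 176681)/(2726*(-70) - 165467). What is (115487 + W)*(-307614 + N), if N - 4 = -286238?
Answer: -24434770911502224/356287 ≈ -6.8582e+10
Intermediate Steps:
N = -286234 (N = 4 - 286238 = -286234)
W = -9731/356287 (W = 9731/(-190820 - 165467) = 9731/(-356287) = 9731*(-1/356287) = -9731/356287 ≈ -0.027312)
(115487 + W)*(-307614 + N) = (115487 - 9731/356287)*(-307614 - 286234) = (41146507038/356287)*(-593848) = -24434770911502224/356287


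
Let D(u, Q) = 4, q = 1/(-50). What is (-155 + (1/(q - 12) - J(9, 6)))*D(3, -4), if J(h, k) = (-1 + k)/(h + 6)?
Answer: -1120864/1803 ≈ -621.67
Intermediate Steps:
J(h, k) = (-1 + k)/(6 + h)
q = -1/50 ≈ -0.020000
(-155 + (1/(q - 12) - J(9, 6)))*D(3, -4) = (-155 + (1/(-1/50 - 12) - (-1 + 6)/(6 + 9)))*4 = (-155 + (1/(-601/50) - 5/15))*4 = (-155 + (-50/601 - 5/15))*4 = (-155 + (-50/601 - 1*⅓))*4 = (-155 + (-50/601 - ⅓))*4 = (-155 - 751/1803)*4 = -280216/1803*4 = -1120864/1803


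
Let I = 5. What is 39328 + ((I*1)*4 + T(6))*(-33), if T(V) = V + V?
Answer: 38272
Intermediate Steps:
T(V) = 2*V
39328 + ((I*1)*4 + T(6))*(-33) = 39328 + ((5*1)*4 + 2*6)*(-33) = 39328 + (5*4 + 12)*(-33) = 39328 + (20 + 12)*(-33) = 39328 + 32*(-33) = 39328 - 1056 = 38272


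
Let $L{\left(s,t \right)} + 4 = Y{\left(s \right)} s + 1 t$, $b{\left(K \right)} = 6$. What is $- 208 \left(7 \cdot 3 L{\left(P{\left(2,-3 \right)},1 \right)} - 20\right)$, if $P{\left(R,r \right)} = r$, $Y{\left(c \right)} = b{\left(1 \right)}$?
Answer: $95888$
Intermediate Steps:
$Y{\left(c \right)} = 6$
$L{\left(s,t \right)} = -4 + t + 6 s$ ($L{\left(s,t \right)} = -4 + \left(6 s + 1 t\right) = -4 + \left(6 s + t\right) = -4 + \left(t + 6 s\right) = -4 + t + 6 s$)
$- 208 \left(7 \cdot 3 L{\left(P{\left(2,-3 \right)},1 \right)} - 20\right) = - 208 \left(7 \cdot 3 \left(-4 + 1 + 6 \left(-3\right)\right) - 20\right) = - 208 \left(21 \left(-4 + 1 - 18\right) - 20\right) = - 208 \left(21 \left(-21\right) - 20\right) = - 208 \left(-441 - 20\right) = \left(-208\right) \left(-461\right) = 95888$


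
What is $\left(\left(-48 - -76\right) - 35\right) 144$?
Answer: $-1008$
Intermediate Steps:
$\left(\left(-48 - -76\right) - 35\right) 144 = \left(\left(-48 + 76\right) - 35\right) 144 = \left(28 - 35\right) 144 = \left(-7\right) 144 = -1008$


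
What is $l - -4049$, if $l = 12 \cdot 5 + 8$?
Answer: $4117$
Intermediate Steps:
$l = 68$ ($l = 60 + 8 = 68$)
$l - -4049 = 68 - -4049 = 68 + 4049 = 4117$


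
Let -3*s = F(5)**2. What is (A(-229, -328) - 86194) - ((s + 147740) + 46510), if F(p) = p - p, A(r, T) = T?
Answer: -280772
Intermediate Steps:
F(p) = 0
s = 0 (s = -1/3*0**2 = -1/3*0 = 0)
(A(-229, -328) - 86194) - ((s + 147740) + 46510) = (-328 - 86194) - ((0 + 147740) + 46510) = -86522 - (147740 + 46510) = -86522 - 1*194250 = -86522 - 194250 = -280772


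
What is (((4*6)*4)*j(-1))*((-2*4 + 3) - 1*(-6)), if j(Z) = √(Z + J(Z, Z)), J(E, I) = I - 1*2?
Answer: 192*I ≈ 192.0*I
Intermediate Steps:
J(E, I) = -2 + I (J(E, I) = I - 2 = -2 + I)
j(Z) = √(-2 + 2*Z) (j(Z) = √(Z + (-2 + Z)) = √(-2 + 2*Z))
(((4*6)*4)*j(-1))*((-2*4 + 3) - 1*(-6)) = (((4*6)*4)*√(-2 + 2*(-1)))*((-2*4 + 3) - 1*(-6)) = ((24*4)*√(-2 - 2))*((-8 + 3) + 6) = (96*√(-4))*(-5 + 6) = (96*(2*I))*1 = (192*I)*1 = 192*I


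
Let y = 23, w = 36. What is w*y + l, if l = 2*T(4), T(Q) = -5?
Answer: 818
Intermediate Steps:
l = -10 (l = 2*(-5) = -10)
w*y + l = 36*23 - 10 = 828 - 10 = 818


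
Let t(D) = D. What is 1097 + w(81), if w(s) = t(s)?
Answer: 1178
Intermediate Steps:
w(s) = s
1097 + w(81) = 1097 + 81 = 1178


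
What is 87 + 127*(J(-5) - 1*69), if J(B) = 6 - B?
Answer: -7279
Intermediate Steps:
87 + 127*(J(-5) - 1*69) = 87 + 127*((6 - 1*(-5)) - 1*69) = 87 + 127*((6 + 5) - 69) = 87 + 127*(11 - 69) = 87 + 127*(-58) = 87 - 7366 = -7279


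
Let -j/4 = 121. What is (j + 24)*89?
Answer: -40940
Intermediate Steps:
j = -484 (j = -4*121 = -484)
(j + 24)*89 = (-484 + 24)*89 = -460*89 = -40940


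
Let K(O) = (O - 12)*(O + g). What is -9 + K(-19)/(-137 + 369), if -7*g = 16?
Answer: -9997/1624 ≈ -6.1558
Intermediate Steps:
g = -16/7 (g = -⅐*16 = -16/7 ≈ -2.2857)
K(O) = (-12 + O)*(-16/7 + O) (K(O) = (O - 12)*(O - 16/7) = (-12 + O)*(-16/7 + O))
-9 + K(-19)/(-137 + 369) = -9 + (192/7 + (-19)² - 100/7*(-19))/(-137 + 369) = -9 + (192/7 + 361 + 1900/7)/232 = -9 + (4619/7)*(1/232) = -9 + 4619/1624 = -9997/1624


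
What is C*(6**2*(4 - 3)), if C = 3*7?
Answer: 756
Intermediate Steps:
C = 21
C*(6**2*(4 - 3)) = 21*(6**2*(4 - 3)) = 21*(36*1) = 21*36 = 756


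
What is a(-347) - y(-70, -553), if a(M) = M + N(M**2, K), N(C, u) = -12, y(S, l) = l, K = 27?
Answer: 194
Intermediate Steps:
a(M) = -12 + M (a(M) = M - 12 = -12 + M)
a(-347) - y(-70, -553) = (-12 - 347) - 1*(-553) = -359 + 553 = 194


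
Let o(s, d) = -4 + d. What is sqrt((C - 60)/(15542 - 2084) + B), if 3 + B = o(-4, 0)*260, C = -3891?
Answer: I*sqrt(20995444490)/4486 ≈ 32.3*I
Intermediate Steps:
B = -1043 (B = -3 + (-4 + 0)*260 = -3 - 4*260 = -3 - 1040 = -1043)
sqrt((C - 60)/(15542 - 2084) + B) = sqrt((-3891 - 60)/(15542 - 2084) - 1043) = sqrt(-3951/13458 - 1043) = sqrt(-3951*1/13458 - 1043) = sqrt(-1317/4486 - 1043) = sqrt(-4680215/4486) = I*sqrt(20995444490)/4486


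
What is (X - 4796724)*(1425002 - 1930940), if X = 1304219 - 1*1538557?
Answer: 2545405446156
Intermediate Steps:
X = -234338 (X = 1304219 - 1538557 = -234338)
(X - 4796724)*(1425002 - 1930940) = (-234338 - 4796724)*(1425002 - 1930940) = -5031062*(-505938) = 2545405446156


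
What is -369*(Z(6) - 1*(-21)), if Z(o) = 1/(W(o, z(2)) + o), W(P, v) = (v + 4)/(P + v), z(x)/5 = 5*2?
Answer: -507129/65 ≈ -7802.0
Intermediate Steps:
z(x) = 50 (z(x) = 5*(5*2) = 5*10 = 50)
W(P, v) = (4 + v)/(P + v)
Z(o) = 1/(o + 54/(50 + o)) (Z(o) = 1/((4 + 50)/(o + 50) + o) = 1/(54/(50 + o) + o) = 1/(o + 54/(50 + o)))
-369*(Z(6) - 1*(-21)) = -369*((50 + 6)/(54 + 6*(50 + 6)) - 1*(-21)) = -369*(56/(54 + 6*56) + 21) = -369*(56/(54 + 336) + 21) = -369*(56/390 + 21) = -369*((1/390)*56 + 21) = -369*(28/195 + 21) = -369*4123/195 = -507129/65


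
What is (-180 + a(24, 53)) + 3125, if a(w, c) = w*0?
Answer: 2945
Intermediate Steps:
a(w, c) = 0
(-180 + a(24, 53)) + 3125 = (-180 + 0) + 3125 = -180 + 3125 = 2945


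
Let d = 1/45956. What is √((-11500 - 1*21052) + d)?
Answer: I*√17187081119679/22978 ≈ 180.42*I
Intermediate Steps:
d = 1/45956 ≈ 2.1760e-5
√((-11500 - 1*21052) + d) = √((-11500 - 1*21052) + 1/45956) = √((-11500 - 21052) + 1/45956) = √(-32552 + 1/45956) = √(-1495959711/45956) = I*√17187081119679/22978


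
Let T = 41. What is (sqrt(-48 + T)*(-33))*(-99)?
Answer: 3267*I*sqrt(7) ≈ 8643.7*I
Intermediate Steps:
(sqrt(-48 + T)*(-33))*(-99) = (sqrt(-48 + 41)*(-33))*(-99) = (sqrt(-7)*(-33))*(-99) = ((I*sqrt(7))*(-33))*(-99) = -33*I*sqrt(7)*(-99) = 3267*I*sqrt(7)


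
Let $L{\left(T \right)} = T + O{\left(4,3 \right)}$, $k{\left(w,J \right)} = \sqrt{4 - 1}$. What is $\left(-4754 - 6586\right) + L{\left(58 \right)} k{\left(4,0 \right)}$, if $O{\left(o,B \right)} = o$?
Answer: $-11340 + 62 \sqrt{3} \approx -11233.0$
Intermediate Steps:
$k{\left(w,J \right)} = \sqrt{3}$
$L{\left(T \right)} = 4 + T$ ($L{\left(T \right)} = T + 4 = 4 + T$)
$\left(-4754 - 6586\right) + L{\left(58 \right)} k{\left(4,0 \right)} = \left(-4754 - 6586\right) + \left(4 + 58\right) \sqrt{3} = -11340 + 62 \sqrt{3}$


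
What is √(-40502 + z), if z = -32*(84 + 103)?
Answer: I*√46486 ≈ 215.61*I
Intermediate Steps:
z = -5984 (z = -32*187 = -5984)
√(-40502 + z) = √(-40502 - 5984) = √(-46486) = I*√46486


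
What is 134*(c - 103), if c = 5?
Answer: -13132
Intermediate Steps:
134*(c - 103) = 134*(5 - 103) = 134*(-98) = -13132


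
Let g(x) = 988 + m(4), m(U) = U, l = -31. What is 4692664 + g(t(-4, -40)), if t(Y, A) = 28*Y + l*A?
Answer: 4693656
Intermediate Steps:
t(Y, A) = -31*A + 28*Y (t(Y, A) = 28*Y - 31*A = -31*A + 28*Y)
g(x) = 992 (g(x) = 988 + 4 = 992)
4692664 + g(t(-4, -40)) = 4692664 + 992 = 4693656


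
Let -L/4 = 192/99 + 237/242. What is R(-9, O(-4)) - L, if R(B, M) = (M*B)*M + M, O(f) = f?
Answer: -49486/363 ≈ -136.32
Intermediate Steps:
L = -4238/363 (L = -4*(192/99 + 237/242) = -4*(192*(1/99) + 237*(1/242)) = -4*(64/33 + 237/242) = -4*2119/726 = -4238/363 ≈ -11.675)
R(B, M) = M + B*M² (R(B, M) = (B*M)*M + M = B*M² + M = M + B*M²)
R(-9, O(-4)) - L = -4*(1 - 9*(-4)) - 1*(-4238/363) = -4*(1 + 36) + 4238/363 = -4*37 + 4238/363 = -148 + 4238/363 = -49486/363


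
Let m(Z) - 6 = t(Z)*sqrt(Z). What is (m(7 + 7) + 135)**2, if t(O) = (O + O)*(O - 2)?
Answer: 1600425 + 94752*sqrt(14) ≈ 1.9550e+6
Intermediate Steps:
t(O) = 2*O*(-2 + O) (t(O) = (2*O)*(-2 + O) = 2*O*(-2 + O))
m(Z) = 6 + 2*Z**(3/2)*(-2 + Z) (m(Z) = 6 + (2*Z*(-2 + Z))*sqrt(Z) = 6 + 2*Z**(3/2)*(-2 + Z))
(m(7 + 7) + 135)**2 = ((6 + 2*(7 + 7)**(3/2)*(-2 + (7 + 7))) + 135)**2 = ((6 + 2*14**(3/2)*(-2 + 14)) + 135)**2 = ((6 + 2*(14*sqrt(14))*12) + 135)**2 = ((6 + 336*sqrt(14)) + 135)**2 = (141 + 336*sqrt(14))**2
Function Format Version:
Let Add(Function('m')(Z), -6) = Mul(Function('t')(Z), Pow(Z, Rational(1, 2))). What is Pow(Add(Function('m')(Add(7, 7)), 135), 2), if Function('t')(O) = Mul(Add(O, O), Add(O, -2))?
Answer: Add(1600425, Mul(94752, Pow(14, Rational(1, 2)))) ≈ 1.9550e+6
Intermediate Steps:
Function('t')(O) = Mul(2, O, Add(-2, O)) (Function('t')(O) = Mul(Mul(2, O), Add(-2, O)) = Mul(2, O, Add(-2, O)))
Function('m')(Z) = Add(6, Mul(2, Pow(Z, Rational(3, 2)), Add(-2, Z))) (Function('m')(Z) = Add(6, Mul(Mul(2, Z, Add(-2, Z)), Pow(Z, Rational(1, 2)))) = Add(6, Mul(2, Pow(Z, Rational(3, 2)), Add(-2, Z))))
Pow(Add(Function('m')(Add(7, 7)), 135), 2) = Pow(Add(Add(6, Mul(2, Pow(Add(7, 7), Rational(3, 2)), Add(-2, Add(7, 7)))), 135), 2) = Pow(Add(Add(6, Mul(2, Pow(14, Rational(3, 2)), Add(-2, 14))), 135), 2) = Pow(Add(Add(6, Mul(2, Mul(14, Pow(14, Rational(1, 2))), 12)), 135), 2) = Pow(Add(Add(6, Mul(336, Pow(14, Rational(1, 2)))), 135), 2) = Pow(Add(141, Mul(336, Pow(14, Rational(1, 2)))), 2)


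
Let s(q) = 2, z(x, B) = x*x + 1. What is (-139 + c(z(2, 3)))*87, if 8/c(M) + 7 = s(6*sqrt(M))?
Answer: -61161/5 ≈ -12232.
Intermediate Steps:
z(x, B) = 1 + x**2 (z(x, B) = x**2 + 1 = 1 + x**2)
c(M) = -8/5 (c(M) = 8/(-7 + 2) = 8/(-5) = 8*(-1/5) = -8/5)
(-139 + c(z(2, 3)))*87 = (-139 - 8/5)*87 = -703/5*87 = -61161/5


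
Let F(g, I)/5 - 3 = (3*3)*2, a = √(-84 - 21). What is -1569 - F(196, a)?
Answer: -1674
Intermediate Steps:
a = I*√105 (a = √(-105) = I*√105 ≈ 10.247*I)
F(g, I) = 105 (F(g, I) = 15 + 5*((3*3)*2) = 15 + 5*(9*2) = 15 + 5*18 = 15 + 90 = 105)
-1569 - F(196, a) = -1569 - 1*105 = -1569 - 105 = -1674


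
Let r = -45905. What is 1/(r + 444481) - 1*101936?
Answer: -40629243135/398576 ≈ -1.0194e+5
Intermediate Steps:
1/(r + 444481) - 1*101936 = 1/(-45905 + 444481) - 1*101936 = 1/398576 - 101936 = -40629243135/398576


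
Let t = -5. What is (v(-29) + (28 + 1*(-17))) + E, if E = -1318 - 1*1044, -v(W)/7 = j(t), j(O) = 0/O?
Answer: -2351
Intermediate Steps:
j(O) = 0
v(W) = 0 (v(W) = -7*0 = 0)
E = -2362 (E = -1318 - 1044 = -2362)
(v(-29) + (28 + 1*(-17))) + E = (0 + (28 + 1*(-17))) - 2362 = (0 + (28 - 17)) - 2362 = (0 + 11) - 2362 = 11 - 2362 = -2351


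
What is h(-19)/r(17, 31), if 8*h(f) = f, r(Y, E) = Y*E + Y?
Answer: -19/4352 ≈ -0.0043658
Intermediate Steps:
r(Y, E) = Y + E*Y (r(Y, E) = E*Y + Y = Y + E*Y)
h(f) = f/8
h(-19)/r(17, 31) = ((⅛)*(-19))/((17*(1 + 31))) = -19/(8*(17*32)) = -19/8/544 = -19/8*1/544 = -19/4352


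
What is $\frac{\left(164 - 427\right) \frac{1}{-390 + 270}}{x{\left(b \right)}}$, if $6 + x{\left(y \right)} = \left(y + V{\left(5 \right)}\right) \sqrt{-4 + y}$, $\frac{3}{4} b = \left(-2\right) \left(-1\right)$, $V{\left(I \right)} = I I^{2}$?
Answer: $- \frac{7101}{11754560} - \frac{100729 i \sqrt{3}}{11754560} \approx -0.00060411 - 0.014843 i$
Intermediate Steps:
$V{\left(I \right)} = I^{3}$
$b = \frac{8}{3}$ ($b = \frac{4 \left(\left(-2\right) \left(-1\right)\right)}{3} = \frac{4}{3} \cdot 2 = \frac{8}{3} \approx 2.6667$)
$x{\left(y \right)} = -6 + \sqrt{-4 + y} \left(125 + y\right)$ ($x{\left(y \right)} = -6 + \left(y + 5^{3}\right) \sqrt{-4 + y} = -6 + \left(y + 125\right) \sqrt{-4 + y} = -6 + \left(125 + y\right) \sqrt{-4 + y} = -6 + \sqrt{-4 + y} \left(125 + y\right)$)
$\frac{\left(164 - 427\right) \frac{1}{-390 + 270}}{x{\left(b \right)}} = \frac{\left(164 - 427\right) \frac{1}{-390 + 270}}{-6 + 125 \sqrt{-4 + \frac{8}{3}} + \frac{8 \sqrt{-4 + \frac{8}{3}}}{3}} = \frac{\left(-263\right) \frac{1}{-120}}{-6 + 125 \sqrt{- \frac{4}{3}} + \frac{8 \sqrt{- \frac{4}{3}}}{3}} = \frac{\left(-263\right) \left(- \frac{1}{120}\right)}{-6 + 125 \frac{2 i \sqrt{3}}{3} + \frac{8 \frac{2 i \sqrt{3}}{3}}{3}} = \frac{263}{120 \left(-6 + \frac{250 i \sqrt{3}}{3} + \frac{16 i \sqrt{3}}{9}\right)} = \frac{263}{120 \left(-6 + \frac{766 i \sqrt{3}}{9}\right)}$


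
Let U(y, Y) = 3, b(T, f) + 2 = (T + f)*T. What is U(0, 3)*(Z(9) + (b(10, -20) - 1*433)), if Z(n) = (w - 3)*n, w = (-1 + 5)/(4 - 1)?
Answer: -1650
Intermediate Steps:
w = 4/3 ≈ 1.3333
b(T, f) = -2 + T*(T + f) (b(T, f) = -2 + (T + f)*T = -2 + T*(T + f))
Z(n) = -5*n/3 (Z(n) = (4/3 - 3)*n = -5*n/3)
U(0, 3)*(Z(9) + (b(10, -20) - 1*433)) = 3*(-5/3*9 + ((-2 + 10**2 + 10*(-20)) - 1*433)) = 3*(-15 + ((-2 + 100 - 200) - 433)) = 3*(-15 + (-102 - 433)) = 3*(-15 - 535) = 3*(-550) = -1650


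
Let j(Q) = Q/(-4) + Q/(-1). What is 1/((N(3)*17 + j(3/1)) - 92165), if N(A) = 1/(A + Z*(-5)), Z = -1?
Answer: -8/737333 ≈ -1.0850e-5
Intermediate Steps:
j(Q) = -5*Q/4 (j(Q) = Q*(-¼) + Q*(-1) = -Q/4 - Q = -5*Q/4)
N(A) = 1/(5 + A) (N(A) = 1/(A - 1*(-5)) = 1/(A + 5) = 1/(5 + A))
1/((N(3)*17 + j(3/1)) - 92165) = 1/((17/(5 + 3) - 15/(4*1)) - 92165) = 1/((17/8 - 15/4) - 92165) = 1/(-13/8 - 92165) = 1/(-737333/8) = -8/737333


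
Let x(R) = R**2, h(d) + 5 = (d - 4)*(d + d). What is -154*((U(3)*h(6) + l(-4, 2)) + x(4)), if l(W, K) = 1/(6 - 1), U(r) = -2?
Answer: 16786/5 ≈ 3357.2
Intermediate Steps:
h(d) = -5 + 2*d*(-4 + d) (h(d) = -5 + (d - 4)*(d + d) = -5 + (-4 + d)*(2*d) = -5 + 2*d*(-4 + d))
l(W, K) = 1/5
-154*((U(3)*h(6) + l(-4, 2)) + x(4)) = -154*((-2*(-5 - 8*6 + 2*6**2) + 1/5) + 4**2) = -154*((-2*(-5 - 48 + 2*36) + 1/5) + 16) = -154*((-2*(-5 - 48 + 72) + 1/5) + 16) = -154*((-2*19 + 1/5) + 16) = -154*((-38 + 1/5) + 16) = -154*(-189/5 + 16) = -154*(-109/5) = 16786/5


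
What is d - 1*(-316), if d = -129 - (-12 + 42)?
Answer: 157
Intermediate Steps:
d = -159 (d = -129 - 1*30 = -129 - 30 = -159)
d - 1*(-316) = -159 - 1*(-316) = -159 + 316 = 157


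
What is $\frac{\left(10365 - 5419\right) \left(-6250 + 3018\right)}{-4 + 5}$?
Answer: $-15985472$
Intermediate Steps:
$\frac{\left(10365 - 5419\right) \left(-6250 + 3018\right)}{-4 + 5} = \frac{4946 \left(-3232\right)}{1} = 1 \left(-15985472\right) = -15985472$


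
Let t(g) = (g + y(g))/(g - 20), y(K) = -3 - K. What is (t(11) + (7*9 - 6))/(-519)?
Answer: -172/1557 ≈ -0.11047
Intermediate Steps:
t(g) = -3/(-20 + g) (t(g) = (g + (-3 - g))/(g - 20) = -3/(-20 + g))
(t(11) + (7*9 - 6))/(-519) = (-3/(-20 + 11) + (7*9 - 6))/(-519) = (-3/(-9) + (63 - 6))*(-1/519) = (-3*(-1/9) + 57)*(-1/519) = (1/3 + 57)*(-1/519) = (172/3)*(-1/519) = -172/1557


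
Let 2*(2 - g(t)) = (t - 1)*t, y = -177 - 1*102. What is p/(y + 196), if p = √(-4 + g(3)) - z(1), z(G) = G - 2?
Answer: -1/83 - I*√5/83 ≈ -0.012048 - 0.026941*I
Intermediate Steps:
y = -279 (y = -177 - 102 = -279)
z(G) = -2 + G
g(t) = 2 - t*(-1 + t)/2 (g(t) = 2 - (t - 1)*t/2 = 2 - (-1 + t)*t/2 = 2 - t*(-1 + t)/2)
p = 1 + I*√5 (p = √(-4 + (2 + (½)*3 - ½*3²)) - (-2 + 1) = √(-4 + (2 + 3/2 - ½*9)) - 1*(-1) = √(-4 + (2 + 3/2 - 9/2)) + 1 = √(-4 - 1) + 1 = √(-5) + 1 = I*√5 + 1 = 1 + I*√5 ≈ 1.0 + 2.2361*I)
p/(y + 196) = (1 + I*√5)/(-279 + 196) = (1 + I*√5)/(-83) = (1 + I*√5)*(-1/83) = -1/83 - I*√5/83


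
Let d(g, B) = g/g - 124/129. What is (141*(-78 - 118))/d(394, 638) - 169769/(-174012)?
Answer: -620359587683/870060 ≈ -7.1301e+5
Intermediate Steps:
d(g, B) = 5/129 (d(g, B) = 1 - 124*1/129 = 1 - 124/129 = 5/129)
(141*(-78 - 118))/d(394, 638) - 169769/(-174012) = (141*(-78 - 118))/(5/129) - 169769/(-174012) = (141*(-196))*(129/5) - 169769*(-1/174012) = -27636*129/5 + 169769/174012 = -3565044/5 + 169769/174012 = -620359587683/870060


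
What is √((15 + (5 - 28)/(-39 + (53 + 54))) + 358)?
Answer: √430797/34 ≈ 19.304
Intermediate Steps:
√((15 + (5 - 28)/(-39 + (53 + 54))) + 358) = √((15 - 23/(-39 + 107)) + 358) = √((15 - 23/68) + 358) = √(997/68 + 358) = √(25341/68) = √430797/34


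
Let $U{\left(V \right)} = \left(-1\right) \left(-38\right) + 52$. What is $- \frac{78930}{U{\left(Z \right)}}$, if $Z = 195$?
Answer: $-877$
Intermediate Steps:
$U{\left(V \right)} = 90$ ($U{\left(V \right)} = 38 + 52 = 90$)
$- \frac{78930}{U{\left(Z \right)}} = - \frac{78930}{90} = \left(-78930\right) \frac{1}{90} = -877$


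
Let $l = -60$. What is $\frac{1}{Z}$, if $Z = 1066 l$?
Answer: $- \frac{1}{63960} \approx -1.5635 \cdot 10^{-5}$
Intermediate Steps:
$Z = -63960$ ($Z = 1066 \left(-60\right) = -63960$)
$\frac{1}{Z} = \frac{1}{-63960} = - \frac{1}{63960}$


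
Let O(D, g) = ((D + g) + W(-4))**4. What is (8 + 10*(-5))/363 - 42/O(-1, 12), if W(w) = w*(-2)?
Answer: -1829576/15768841 ≈ -0.11602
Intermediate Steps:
W(w) = -2*w
O(D, g) = (8 + D + g)**4 (O(D, g) = ((D + g) - 2*(-4))**4 = ((D + g) + 8)**4 = (8 + D + g)**4)
(8 + 10*(-5))/363 - 42/O(-1, 12) = (8 + 10*(-5))/363 - 42/(8 - 1 + 12)**4 = (8 - 50)*(1/363) - 42/(19**4) = -42*1/363 - 42/130321 = -14/121 - 42*1/130321 = -14/121 - 42/130321 = -1829576/15768841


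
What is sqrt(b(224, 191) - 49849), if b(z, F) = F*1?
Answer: I*sqrt(49658) ≈ 222.84*I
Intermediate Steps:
b(z, F) = F
sqrt(b(224, 191) - 49849) = sqrt(191 - 49849) = sqrt(-49658) = I*sqrt(49658)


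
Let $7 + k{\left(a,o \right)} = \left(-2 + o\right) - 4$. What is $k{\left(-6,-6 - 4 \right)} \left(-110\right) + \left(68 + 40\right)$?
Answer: $2638$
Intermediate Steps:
$k{\left(a,o \right)} = -13 + o$ ($k{\left(a,o \right)} = -7 + \left(\left(-2 + o\right) - 4\right) = -7 + \left(-6 + o\right) = -13 + o$)
$k{\left(-6,-6 - 4 \right)} \left(-110\right) + \left(68 + 40\right) = \left(-13 - 10\right) \left(-110\right) + \left(68 + 40\right) = \left(-13 - 10\right) \left(-110\right) + 108 = \left(-23\right) \left(-110\right) + 108 = 2530 + 108 = 2638$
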